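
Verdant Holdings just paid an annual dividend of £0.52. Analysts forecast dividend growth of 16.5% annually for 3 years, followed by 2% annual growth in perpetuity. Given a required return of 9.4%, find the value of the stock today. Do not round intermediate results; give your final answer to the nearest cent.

D_1 = 0.60580
D_2 = 0.70576
D_3 = 0.82221
Terminal value at year 3: TV = D_3×(1+g_2)/(r−g_2) = 0.83865/0.074 = 11.33312
P_0 = D_1/(1+r)^1 + D_2/(1+r)^2 + D_3/(1+r)^3 + TV/(1+r)^3
    = 0.55375 + 0.58969 + 0.62796 + 8.65561 = 10.42700

£10.43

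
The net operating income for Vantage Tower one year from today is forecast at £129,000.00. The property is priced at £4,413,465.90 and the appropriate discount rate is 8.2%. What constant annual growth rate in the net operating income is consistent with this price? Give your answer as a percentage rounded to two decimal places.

5.28%

P = D₁/(r−g) ⇒ g = r − D₁/P = 0.082 − £129,000.00/£4,413,465.90 = 0.052771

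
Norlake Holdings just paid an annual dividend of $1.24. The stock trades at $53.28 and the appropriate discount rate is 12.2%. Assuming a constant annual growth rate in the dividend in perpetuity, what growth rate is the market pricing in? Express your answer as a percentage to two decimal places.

9.65%

P = D₀(1+g)/(r−g) ⇒ P(r−g) = D₀(1+g) ⇒ g(P+D₀) = P·r − D₀
g = (P·r − D₀)/(P + D₀) = ($53.28×0.122 − $1.24) / ($53.28 + $1.24) = 0.096481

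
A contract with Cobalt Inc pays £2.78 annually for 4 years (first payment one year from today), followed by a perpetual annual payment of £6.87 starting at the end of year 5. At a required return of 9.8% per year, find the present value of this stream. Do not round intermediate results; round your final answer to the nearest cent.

PV of 4-year annuity: £2.78 × [1 − (1+0.098)^−4] / 0.098 = 8.85051
Perpetuity value at year 4: £6.87 / 0.098 = 70.10204
PV of perpetuity: 70.10204 / (1+0.098)^4 = 48.23045
Total PV = 8.85051 + 48.23045 = 57.08096

£57.08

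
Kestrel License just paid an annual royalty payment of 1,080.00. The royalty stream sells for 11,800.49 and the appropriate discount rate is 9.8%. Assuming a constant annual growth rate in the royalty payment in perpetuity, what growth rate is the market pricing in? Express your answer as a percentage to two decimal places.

P = D₀(1+g)/(r−g) ⇒ P(r−g) = D₀(1+g) ⇒ g(P+D₀) = P·r − D₀
g = (P·r − D₀)/(P + D₀) = (11,800.49×0.098 − 1,080.00) / (11,800.49 + 1,080.00) = 0.005935

0.59%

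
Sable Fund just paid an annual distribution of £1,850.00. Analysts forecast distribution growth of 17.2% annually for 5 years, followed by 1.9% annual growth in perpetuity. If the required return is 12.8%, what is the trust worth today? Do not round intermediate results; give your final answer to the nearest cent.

D_1 = 2168.20000
D_2 = 2541.13040
D_3 = 2978.20483
D_4 = 3490.45606
D_5 = 4090.81450
Terminal value at year 5: TV = D_5×(1+g_2)/(r−g_2) = 4168.53998/0.109 = 38243.48603
P_0 = D_1/(1+r)^1 + D_2/(1+r)^2 + D_3/(1+r)^3 + D_4/(1+r)^4 + D_5/(1+r)^5 + TV/(1+r)^5
    = 1922.16312 + 1997.14111 + 2075.04378 + 2155.98521 + 2240.08392 + 20941.70197 = 31332.11911

£31332.12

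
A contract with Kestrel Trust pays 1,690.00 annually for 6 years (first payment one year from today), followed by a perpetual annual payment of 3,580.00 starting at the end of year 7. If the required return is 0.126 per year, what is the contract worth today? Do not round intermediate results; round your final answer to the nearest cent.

PV of 6-year annuity: 1,690.00 × [1 − (1+0.126)^−6] / 0.126 = 6831.79046
Perpetuity value at year 6: 3,580.00 / 0.126 = 28412.69841
PV of perpetuity: 28412.69841 / (1+0.126)^6 = 13940.62158
Total PV = 6831.79046 + 13940.62158 = 20772.41204

20772.41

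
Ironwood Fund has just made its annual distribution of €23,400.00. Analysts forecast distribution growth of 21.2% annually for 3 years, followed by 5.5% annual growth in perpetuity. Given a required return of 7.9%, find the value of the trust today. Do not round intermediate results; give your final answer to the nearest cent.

€1546780.88

D_1 = 28360.80000
D_2 = 34373.28960
D_3 = 41660.42700
Terminal value at year 3: TV = D_3×(1+g_2)/(r−g_2) = 43951.75048/0.024 = 1831322.93666
P_0 = D_1/(1+r)^1 + D_2/(1+r)^2 + D_3/(1+r)^3 + TV/(1+r)^3
    = 26284.33735 + 29524.20470 + 33163.42548 + 1457808.91169 = 1546780.87922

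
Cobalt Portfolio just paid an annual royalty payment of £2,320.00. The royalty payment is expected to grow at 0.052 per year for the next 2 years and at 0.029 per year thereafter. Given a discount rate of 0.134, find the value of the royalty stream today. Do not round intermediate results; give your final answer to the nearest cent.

£23715.63

D_1 = 2440.64000
D_2 = 2567.55328
Terminal value at year 2: TV = D_2×(1+g_2)/(r−g_2) = 2642.01233/0.105 = 25162.02214
P_0 = D_1/(1+r)^1 + D_2/(1+r)^2 + TV/(1+r)^2
    = 2152.23986 + 1996.61052 + 19566.78311 = 23715.63349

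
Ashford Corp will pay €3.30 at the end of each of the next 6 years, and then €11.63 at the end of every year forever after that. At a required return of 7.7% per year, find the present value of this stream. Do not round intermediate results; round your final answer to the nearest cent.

€112.18

PV of 6-year annuity: €3.30 × [1 − (1+0.077)^−6] / 0.077 = 15.39534
Perpetuity value at year 6: €11.63 / 0.077 = 151.03896
PV of perpetuity: 151.03896 / (1+0.077)^6 = 96.78204
Total PV = 15.39534 + 96.78204 = 112.17738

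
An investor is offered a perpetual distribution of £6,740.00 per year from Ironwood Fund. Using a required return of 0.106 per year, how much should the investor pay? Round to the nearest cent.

£63584.91

Level perpetuity: PV = C / r = £6,740.00 / 0.106 = £63,584.91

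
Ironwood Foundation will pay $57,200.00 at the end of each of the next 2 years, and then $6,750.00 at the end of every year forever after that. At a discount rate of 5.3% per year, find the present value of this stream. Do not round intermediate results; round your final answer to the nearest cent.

PV of 2-year annuity: $57,200.00 × [1 − (1+0.053)^−2] / 0.053 = 105907.87052
Perpetuity value at year 2: $6,750.00 / 0.053 = 127358.49057
PV of perpetuity: 127358.49057 / (1+0.053)^2 = 114860.62123
Total PV = 105907.87052 + 114860.62123 = 220768.49175

$220768.49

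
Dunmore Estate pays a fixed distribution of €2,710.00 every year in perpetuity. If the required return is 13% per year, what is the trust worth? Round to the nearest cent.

€20846.15

Level perpetuity: PV = C / r = €2,710.00 / 0.13 = €20,846.15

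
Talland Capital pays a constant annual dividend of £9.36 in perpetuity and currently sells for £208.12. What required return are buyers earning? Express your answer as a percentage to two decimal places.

4.50%

P = C/r ⇒ r = C/P = £9.36/£208.12 = 0.044974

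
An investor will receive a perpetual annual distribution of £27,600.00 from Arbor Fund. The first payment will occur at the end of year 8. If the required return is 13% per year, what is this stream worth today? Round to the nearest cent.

£90243.64

Value at end of year 7: C / r = £27,600.00 / 0.13 = £212,307.6923
Discount to today: PV = £212,307.6923 / (1 + 0.13)^7 = £212,307.6923 / 2.352605 = £90,243.64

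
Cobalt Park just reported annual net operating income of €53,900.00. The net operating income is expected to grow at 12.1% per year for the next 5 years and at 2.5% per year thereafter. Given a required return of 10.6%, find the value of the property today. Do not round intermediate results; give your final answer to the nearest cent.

D_1 = 60421.90000
D_2 = 67732.94990
D_3 = 75928.63684
D_4 = 85116.00190
D_5 = 95415.03812
Terminal value at year 5: TV = D_5×(1+g_2)/(r−g_2) = 97800.41408/0.081 = 1207412.51948
P_0 = D_1/(1+r)^1 + D_2/(1+r)^2 + D_3/(1+r)^3 + D_4/(1+r)^4 + D_5/(1+r)^5 + TV/(1+r)^5
    = 54631.01266 + 55371.93959 + 56122.91527 + 56884.07596 + 57655.55981 + 729591.96059 = 1010257.46387

€1010257.46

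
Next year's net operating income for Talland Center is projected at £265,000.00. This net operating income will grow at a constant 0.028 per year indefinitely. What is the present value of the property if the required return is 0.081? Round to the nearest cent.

£5000000.00

Growing perpetuity: P = D₁ / (r − g) = £265,000.0000 / (0.081 − 0.028) = £5,000,000.00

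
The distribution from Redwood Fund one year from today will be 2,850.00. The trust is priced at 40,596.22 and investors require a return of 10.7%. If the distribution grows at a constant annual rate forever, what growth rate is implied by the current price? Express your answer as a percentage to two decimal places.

P = D₁/(r−g) ⇒ g = r − D₁/P = 0.107 − 2,850.00/40,596.22 = 0.036796

3.68%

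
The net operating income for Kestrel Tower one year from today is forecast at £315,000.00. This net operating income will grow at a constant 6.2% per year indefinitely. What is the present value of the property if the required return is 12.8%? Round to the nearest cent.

£4772727.27

Growing perpetuity: P = D₁ / (r − g) = £315,000.0000 / (0.128 − 0.062) = £4,772,727.27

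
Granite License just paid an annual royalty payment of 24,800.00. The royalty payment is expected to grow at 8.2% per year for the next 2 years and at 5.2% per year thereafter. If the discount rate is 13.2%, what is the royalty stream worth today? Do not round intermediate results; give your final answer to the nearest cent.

D_1 = 26833.60000
D_2 = 29033.95520
Terminal value at year 2: TV = D_2×(1+g_2)/(r−g_2) = 30543.72087/0.08 = 381796.51088
P_0 = D_1/(1+r)^1 + D_2/(1+r)^2 + TV/(1+r)^2
    = 23704.59364 + 22657.57095 + 297947.05802 = 344309.22261

344309.22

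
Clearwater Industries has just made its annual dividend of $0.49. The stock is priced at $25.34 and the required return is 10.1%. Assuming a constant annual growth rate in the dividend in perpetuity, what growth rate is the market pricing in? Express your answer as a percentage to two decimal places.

8.01%

P = D₀(1+g)/(r−g) ⇒ P(r−g) = D₀(1+g) ⇒ g(P+D₀) = P·r − D₀
g = (P·r − D₀)/(P + D₀) = ($25.34×0.101 − $0.49) / ($25.34 + $0.49) = 0.080114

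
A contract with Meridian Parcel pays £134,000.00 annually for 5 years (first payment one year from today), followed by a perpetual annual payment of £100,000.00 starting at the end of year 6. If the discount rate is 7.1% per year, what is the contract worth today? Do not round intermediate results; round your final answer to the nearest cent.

£1547484.95

PV of 5-year annuity: £134,000.00 × [1 − (1+0.071)^−5] / 0.071 = 547958.48221
Perpetuity value at year 5: £100,000.00 / 0.071 = 1408450.70423
PV of perpetuity: 1408450.70423 / (1+0.071)^5 = 999526.46377
Total PV = 547958.48221 + 999526.46377 = 1547484.94598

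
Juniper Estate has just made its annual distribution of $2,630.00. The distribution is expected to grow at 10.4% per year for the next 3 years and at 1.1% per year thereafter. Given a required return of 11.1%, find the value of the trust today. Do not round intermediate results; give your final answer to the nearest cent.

$33880.86

D_1 = 2903.52000
D_2 = 3205.48608
D_3 = 3538.85663
Terminal value at year 3: TV = D_3×(1+g_2)/(r−g_2) = 3577.78406/0.1 = 35777.84055
P_0 = D_1/(1+r)^1 + D_2/(1+r)^2 + D_3/(1+r)^3 + TV/(1+r)^3
    = 2613.42934 + 2596.96309 + 2580.60059 + 26089.87194 = 33880.86496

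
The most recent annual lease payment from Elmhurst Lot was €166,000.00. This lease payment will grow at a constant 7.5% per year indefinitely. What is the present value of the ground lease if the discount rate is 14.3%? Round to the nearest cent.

€2624264.71

D₁ = D₀ × (1 + g) = €166,000.00 × 1.075 = €178,450.0000
Growing perpetuity: P = D₁ / (r − g) = €178,450.0000 / (0.143 − 0.075) = €2,624,264.71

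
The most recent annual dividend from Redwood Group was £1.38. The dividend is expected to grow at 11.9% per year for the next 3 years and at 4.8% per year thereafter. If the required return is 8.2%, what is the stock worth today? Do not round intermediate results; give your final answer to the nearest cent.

D_1 = 1.54422
D_2 = 1.72798
D_3 = 1.93361
Terminal value at year 3: TV = D_3×(1+g_2)/(r−g_2) = 2.02643/0.034 = 59.60075
P_0 = D_1/(1+r)^1 + D_2/(1+r)^2 + D_3/(1+r)^3 + TV/(1+r)^3
    = 1.42719 + 1.47599 + 1.52647 + 47.05112 = 51.48077

£51.48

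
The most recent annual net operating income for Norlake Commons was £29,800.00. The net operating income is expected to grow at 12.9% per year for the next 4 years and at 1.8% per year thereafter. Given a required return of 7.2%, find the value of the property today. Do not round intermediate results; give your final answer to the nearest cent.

£827051.70

D_1 = 33644.20000
D_2 = 37984.30180
D_3 = 42884.27673
D_4 = 48416.34843
Terminal value at year 4: TV = D_4×(1+g_2)/(r−g_2) = 49287.84270/0.054 = 912737.82782
P_0 = D_1/(1+r)^1 + D_2/(1+r)^2 + D_3/(1+r)^3 + D_4/(1+r)^4 + TV/(1+r)^4
    = 31384.51493 + 33053.28111 + 34810.77833 + 36661.72457 + 691141.40023 = 827051.69917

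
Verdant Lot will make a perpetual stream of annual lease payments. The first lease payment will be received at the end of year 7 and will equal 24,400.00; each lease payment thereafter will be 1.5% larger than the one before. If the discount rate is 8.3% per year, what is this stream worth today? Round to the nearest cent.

222387.40

Value at end of year 6: C₁ / (r − g) = 24,400.00 / (0.083 − 0.015) = 358,823.5294
Discount to today: PV = 358,823.5294 / (1 + 0.083)^6 = 358,823.5294 / 1.613507 = 222,387.40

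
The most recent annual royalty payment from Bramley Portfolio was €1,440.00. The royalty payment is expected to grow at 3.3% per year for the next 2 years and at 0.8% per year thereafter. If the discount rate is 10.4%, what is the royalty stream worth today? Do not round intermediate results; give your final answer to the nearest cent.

€15845.88

D_1 = 1487.52000
D_2 = 1536.60816
Terminal value at year 2: TV = D_2×(1+g_2)/(r−g_2) = 1548.90103/0.096 = 16134.38568
P_0 = D_1/(1+r)^1 + D_2/(1+r)^2 + TV/(1+r)^2
    = 1347.39130 + 1260.73842 + 13237.75343 = 15845.88315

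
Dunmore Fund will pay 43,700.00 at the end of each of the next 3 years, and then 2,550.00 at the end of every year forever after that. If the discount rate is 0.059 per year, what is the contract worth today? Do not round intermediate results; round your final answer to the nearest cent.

PV of 3-year annuity: 43,700.00 × [1 − (1+0.059)^−3] / 0.059 = 117027.07818
Perpetuity value at year 3: 2,550.00 / 0.059 = 43220.33898
PV of perpetuity: 43220.33898 / (1+0.059)^3 = 36391.52778
Total PV = 117027.07818 + 36391.52778 = 153418.60597

153418.61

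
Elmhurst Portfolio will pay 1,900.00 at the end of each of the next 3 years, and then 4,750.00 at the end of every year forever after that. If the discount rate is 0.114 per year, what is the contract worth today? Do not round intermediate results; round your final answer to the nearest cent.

34750.25

PV of 3-year annuity: 1,900.00 × [1 − (1+0.114)^−3] / 0.114 = 4610.94599
Perpetuity value at year 3: 4,750.00 / 0.114 = 41666.66667
PV of perpetuity: 41666.66667 / (1+0.114)^3 = 30139.30169
Total PV = 4610.94599 + 30139.30169 = 34750.24768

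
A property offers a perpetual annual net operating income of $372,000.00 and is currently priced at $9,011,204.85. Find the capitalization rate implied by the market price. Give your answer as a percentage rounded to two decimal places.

P = C/r ⇒ r = C/P = $372,000.00/$9,011,204.85 = 0.041282

4.13%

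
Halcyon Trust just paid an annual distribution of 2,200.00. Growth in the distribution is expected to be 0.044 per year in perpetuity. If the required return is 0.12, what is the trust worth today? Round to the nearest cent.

30221.05

D₁ = D₀ × (1 + g) = 2,200.00 × 1.044 = 2,296.8000
Growing perpetuity: P = D₁ / (r − g) = 2,296.8000 / (0.12 − 0.044) = 30,221.05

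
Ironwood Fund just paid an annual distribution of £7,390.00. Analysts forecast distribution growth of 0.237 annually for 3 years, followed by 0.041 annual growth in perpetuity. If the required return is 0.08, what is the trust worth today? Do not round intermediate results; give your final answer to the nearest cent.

D_1 = 9141.43000
D_2 = 11307.94891
D_3 = 13987.93280
Terminal value at year 3: TV = D_3×(1+g_2)/(r−g_2) = 14561.43805/0.039 = 373370.20632
P_0 = D_1/(1+r)^1 + D_2/(1+r)^2 + D_3/(1+r)^3 + TV/(1+r)^3
    = 8464.28704 + 9694.74358 + 11104.07204 + 296393.30761 = 325656.41027

£325656.41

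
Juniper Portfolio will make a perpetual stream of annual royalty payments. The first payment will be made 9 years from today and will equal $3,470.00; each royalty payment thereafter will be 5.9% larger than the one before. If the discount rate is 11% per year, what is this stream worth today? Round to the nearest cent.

$29524.02

Value at end of year 8: C₁ / (r − g) = $3,470.00 / (0.11 − 0.059) = $68,039.2157
Discount to today: PV = $68,039.2157 / (1 + 0.11)^8 = $68,039.2157 / 2.304538 = $29,524.02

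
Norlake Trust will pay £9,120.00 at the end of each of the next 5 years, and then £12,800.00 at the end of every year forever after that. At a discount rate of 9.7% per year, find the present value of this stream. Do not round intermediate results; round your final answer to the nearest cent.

£117901.09

PV of 5-year annuity: £9,120.00 × [1 − (1+0.097)^−5] / 0.097 = 34838.57379
Perpetuity value at year 5: £12,800.00 / 0.097 = 131958.76289
PV of perpetuity: 131958.76289 / (1+0.097)^5 = 83062.51898
Total PV = 34838.57379 + 83062.51898 = 117901.09276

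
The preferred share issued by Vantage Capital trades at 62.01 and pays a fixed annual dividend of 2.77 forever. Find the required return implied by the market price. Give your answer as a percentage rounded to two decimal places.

4.47%

P = C/r ⇒ r = C/P = 2.77/62.01 = 0.044670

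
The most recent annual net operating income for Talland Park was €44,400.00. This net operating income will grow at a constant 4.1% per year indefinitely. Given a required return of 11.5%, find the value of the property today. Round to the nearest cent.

D₁ = D₀ × (1 + g) = €44,400.00 × 1.041 = €46,220.4000
Growing perpetuity: P = D₁ / (r − g) = €46,220.4000 / (0.115 − 0.041) = €624,600.00

€624600.00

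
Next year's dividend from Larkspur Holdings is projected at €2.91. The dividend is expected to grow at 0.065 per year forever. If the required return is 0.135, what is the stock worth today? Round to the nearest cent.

Growing perpetuity: P = D₁ / (r − g) = €2.9100 / (0.135 − 0.065) = €41.57

€41.57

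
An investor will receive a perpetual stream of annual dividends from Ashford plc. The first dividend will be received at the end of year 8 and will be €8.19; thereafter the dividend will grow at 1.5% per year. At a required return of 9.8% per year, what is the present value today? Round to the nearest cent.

€51.28

Value at end of year 7: C₁ / (r − g) = €8.19 / (0.098 − 0.015) = €98.6747
Discount to today: PV = €98.6747 / (1 + 0.098)^7 = €98.6747 / 1.924050 = €51.28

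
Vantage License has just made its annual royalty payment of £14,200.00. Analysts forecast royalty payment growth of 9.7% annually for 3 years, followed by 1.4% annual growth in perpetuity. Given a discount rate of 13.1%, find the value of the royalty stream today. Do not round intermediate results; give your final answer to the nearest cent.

£152387.80

D_1 = 15577.40000
D_2 = 17088.40780
D_3 = 18745.98336
Terminal value at year 3: TV = D_3×(1+g_2)/(r−g_2) = 19008.42712/0.117 = 162465.18909
P_0 = D_1/(1+r)^1 + D_2/(1+r)^2 + D_3/(1+r)^3 + TV/(1+r)^3
    = 13773.12113 + 13359.07505 + 12957.47598 + 112298.12513 = 152387.79729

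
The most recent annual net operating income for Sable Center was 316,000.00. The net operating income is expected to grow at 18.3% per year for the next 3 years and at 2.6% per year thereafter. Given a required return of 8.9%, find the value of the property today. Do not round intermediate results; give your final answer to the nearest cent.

7718552.88

D_1 = 373828.00000
D_2 = 442238.52400
D_3 = 523168.17389
Terminal value at year 3: TV = D_3×(1+g_2)/(r−g_2) = 536770.54641/0.063 = 8520167.40338
P_0 = D_1/(1+r)^1 + D_2/(1+r)^2 + D_3/(1+r)^3 + TV/(1+r)^3
    = 343276.40037 + 372907.23750 + 405095.74101 + 6597273.49644 = 7718552.87531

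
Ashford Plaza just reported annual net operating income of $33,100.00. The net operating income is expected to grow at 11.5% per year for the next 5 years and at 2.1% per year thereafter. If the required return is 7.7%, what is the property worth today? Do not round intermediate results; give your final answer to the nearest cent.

$901595.06

D_1 = 36906.50000
D_2 = 41150.74750
D_3 = 45883.08346
D_4 = 51159.63806
D_5 = 57042.99644
Terminal value at year 5: TV = D_5×(1+g_2)/(r−g_2) = 58240.89936/0.056 = 1040016.06005
P_0 = D_1/(1+r)^1 + D_2/(1+r)^2 + D_3/(1+r)^3 + D_4/(1+r)^4 + D_5/(1+r)^5 + TV/(1+r)^5
    = 34267.87372 + 35476.95376 + 36728.69401 + 38024.59964 + 39366.22897 + 717730.71037 = 901595.06048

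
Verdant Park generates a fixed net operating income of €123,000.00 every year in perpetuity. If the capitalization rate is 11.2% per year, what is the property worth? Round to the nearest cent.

€1098214.29

Level perpetuity: PV = C / r = €123,000.00 / 0.112 = €1,098,214.29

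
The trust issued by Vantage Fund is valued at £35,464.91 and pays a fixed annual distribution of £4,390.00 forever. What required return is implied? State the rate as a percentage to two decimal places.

12.38%

P = C/r ⇒ r = C/P = £4,390.00/£35,464.91 = 0.123784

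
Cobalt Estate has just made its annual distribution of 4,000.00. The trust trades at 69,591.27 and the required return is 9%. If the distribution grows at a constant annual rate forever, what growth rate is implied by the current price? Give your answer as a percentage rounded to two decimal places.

3.08%

P = D₀(1+g)/(r−g) ⇒ P(r−g) = D₀(1+g) ⇒ g(P+D₀) = P·r − D₀
g = (P·r − D₀)/(P + D₀) = (69,591.27×0.09 − 4,000.00) / (69,591.27 + 4,000.00) = 0.030754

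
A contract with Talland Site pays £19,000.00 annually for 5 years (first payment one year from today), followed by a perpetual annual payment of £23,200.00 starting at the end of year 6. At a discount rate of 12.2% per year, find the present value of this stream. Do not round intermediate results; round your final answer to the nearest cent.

£175098.59

PV of 5-year annuity: £19,000.00 × [1 − (1+0.122)^−5] / 0.122 = 68152.75506
Perpetuity value at year 5: £23,200.00 / 0.122 = 190163.93443
PV of perpetuity: 190163.93443 / (1+0.122)^5 = 106945.83351
Total PV = 68152.75506 + 106945.83351 = 175098.58857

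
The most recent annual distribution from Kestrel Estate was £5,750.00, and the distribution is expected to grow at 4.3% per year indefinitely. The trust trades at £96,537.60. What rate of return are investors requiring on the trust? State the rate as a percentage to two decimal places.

D₁ = £5,750.00 × 1.043 = £5,997.2500
P = D₁/(r − g) ⇒ r = D₁/P + g = £5,997.2500/£96,537.60 + 0.043 = 0.062123 + 0.043 = 0.105123

10.51%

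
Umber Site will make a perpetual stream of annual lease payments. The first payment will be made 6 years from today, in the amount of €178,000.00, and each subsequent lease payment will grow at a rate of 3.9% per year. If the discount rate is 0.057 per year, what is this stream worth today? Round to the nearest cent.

Value at end of year 5: C₁ / (r − g) = €178,000.00 / (0.057 − 0.039) = €9,888,888.8889
Discount to today: PV = €9,888,888.8889 / (1 + 0.057)^5 = €9,888,888.8889 / 1.319395 = €7,495,015.94

€7495015.94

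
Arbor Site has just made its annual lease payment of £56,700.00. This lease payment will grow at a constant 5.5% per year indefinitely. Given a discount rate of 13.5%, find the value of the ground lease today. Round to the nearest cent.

D₁ = D₀ × (1 + g) = £56,700.00 × 1.055 = £59,818.5000
Growing perpetuity: P = D₁ / (r − g) = £59,818.5000 / (0.135 − 0.055) = £747,731.25

£747731.25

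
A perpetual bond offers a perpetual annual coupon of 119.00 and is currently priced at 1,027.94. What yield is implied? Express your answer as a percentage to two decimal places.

P = C/r ⇒ r = C/P = 119.00/1,027.94 = 0.115766

11.58%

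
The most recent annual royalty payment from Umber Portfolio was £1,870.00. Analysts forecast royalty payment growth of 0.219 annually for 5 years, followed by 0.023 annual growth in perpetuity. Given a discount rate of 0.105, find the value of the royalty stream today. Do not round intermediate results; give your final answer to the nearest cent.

D_1 = 2279.53000
D_2 = 2778.74707
D_3 = 3387.29268
D_4 = 4129.10977
D_5 = 5033.38482
Terminal value at year 5: TV = D_5×(1+g_2)/(r−g_2) = 5149.15267/0.082 = 62794.54471
P_0 = D_1/(1+r)^1 + D_2/(1+r)^2 + D_3/(1+r)^3 + D_4/(1+r)^4 + D_5/(1+r)^5 + TV/(1+r)^5
    = 2062.92308 + 2275.74953 + 2510.53274 + 2769.53793 + 3055.26401 + 38116.28151 = 50790.28880

£50790.29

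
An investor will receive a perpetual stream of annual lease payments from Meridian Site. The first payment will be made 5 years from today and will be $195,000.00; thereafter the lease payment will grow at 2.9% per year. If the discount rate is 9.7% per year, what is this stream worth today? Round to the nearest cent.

Value at end of year 4: C₁ / (r − g) = $195,000.00 / (0.097 − 0.029) = $2,867,647.0588
Discount to today: PV = $2,867,647.0588 / (1 + 0.097)^4 = $2,867,647.0588 / 1.448193 = $1,980,155.01

$1980155.01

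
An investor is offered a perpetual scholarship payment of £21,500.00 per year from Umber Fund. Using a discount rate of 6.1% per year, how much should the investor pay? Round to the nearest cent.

£352459.02

Level perpetuity: PV = C / r = £21,500.00 / 0.061 = £352,459.02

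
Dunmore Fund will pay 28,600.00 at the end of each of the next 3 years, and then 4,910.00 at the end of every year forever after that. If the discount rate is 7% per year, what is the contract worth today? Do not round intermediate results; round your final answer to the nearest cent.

PV of 3-year annuity: 28,600.00 × [1 − (1+0.07)^−3] / 0.07 = 75055.43887
Perpetuity value at year 3: 4,910.00 / 0.07 = 70142.85714
PV of perpetuity: 70142.85714 / (1+0.07)^3 = 57257.46536
Total PV = 75055.43887 + 57257.46536 = 132312.90424

132312.90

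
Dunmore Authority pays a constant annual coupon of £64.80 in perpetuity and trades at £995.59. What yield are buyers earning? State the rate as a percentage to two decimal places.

P = C/r ⇒ r = C/P = £64.80/£995.59 = 0.065087

6.51%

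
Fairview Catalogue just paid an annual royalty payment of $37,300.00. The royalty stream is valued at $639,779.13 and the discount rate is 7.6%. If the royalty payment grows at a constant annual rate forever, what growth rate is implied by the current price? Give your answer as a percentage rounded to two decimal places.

P = D₀(1+g)/(r−g) ⇒ P(r−g) = D₀(1+g) ⇒ g(P+D₀) = P·r − D₀
g = (P·r − D₀)/(P + D₀) = ($639,779.13×0.076 − $37,300.00) / ($639,779.13 + $37,300.00) = 0.016724

1.67%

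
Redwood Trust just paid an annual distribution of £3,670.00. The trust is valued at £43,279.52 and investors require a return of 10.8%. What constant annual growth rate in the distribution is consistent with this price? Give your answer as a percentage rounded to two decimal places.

P = D₀(1+g)/(r−g) ⇒ P(r−g) = D₀(1+g) ⇒ g(P+D₀) = P·r − D₀
g = (P·r − D₀)/(P + D₀) = (£43,279.52×0.108 − £3,670.00) / (£43,279.52 + £3,670.00) = 0.021389

2.14%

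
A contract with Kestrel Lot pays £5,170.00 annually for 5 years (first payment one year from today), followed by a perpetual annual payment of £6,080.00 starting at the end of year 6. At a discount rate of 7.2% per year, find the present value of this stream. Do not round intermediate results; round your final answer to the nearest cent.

£80733.16

PV of 5-year annuity: £5,170.00 × [1 − (1+0.072)^−5] / 0.072 = 21084.98621
Perpetuity value at year 5: £6,080.00 / 0.072 = 84444.44444
PV of perpetuity: 84444.44444 / (1+0.072)^5 = 59648.17439
Total PV = 21084.98621 + 59648.17439 = 80733.16060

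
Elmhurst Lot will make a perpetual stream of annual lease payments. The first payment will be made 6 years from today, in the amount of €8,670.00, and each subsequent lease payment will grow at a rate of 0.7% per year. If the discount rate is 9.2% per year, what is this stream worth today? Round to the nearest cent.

€65688.14

Value at end of year 5: C₁ / (r − g) = €8,670.00 / (0.092 − 0.007) = €102,000.0000
Discount to today: PV = €102,000.0000 / (1 + 0.092)^5 = €102,000.0000 / 1.552792 = €65,688.14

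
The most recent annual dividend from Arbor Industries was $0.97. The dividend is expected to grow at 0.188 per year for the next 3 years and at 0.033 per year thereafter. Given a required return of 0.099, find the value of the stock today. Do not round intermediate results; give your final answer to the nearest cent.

D_1 = 1.15236
D_2 = 1.36900
D_3 = 1.62638
Terminal value at year 3: TV = D_3×(1+g_2)/(r−g_2) = 1.68005/0.066 = 25.45525
P_0 = D_1/(1+r)^1 + D_2/(1+r)^2 + D_3/(1+r)^3 + TV/(1+r)^3
    = 1.04855 + 1.13347 + 1.22526 + 19.17716 = 22.58444

$22.58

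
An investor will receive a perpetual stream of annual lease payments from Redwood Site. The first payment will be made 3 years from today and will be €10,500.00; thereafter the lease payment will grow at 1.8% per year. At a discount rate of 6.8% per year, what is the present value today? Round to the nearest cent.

Value at end of year 2: C₁ / (r − g) = €10,500.00 / (0.068 − 0.018) = €210,000.0000
Discount to today: PV = €210,000.0000 / (1 + 0.068)^2 = €210,000.0000 / 1.140624 = €184,109.75

€184109.75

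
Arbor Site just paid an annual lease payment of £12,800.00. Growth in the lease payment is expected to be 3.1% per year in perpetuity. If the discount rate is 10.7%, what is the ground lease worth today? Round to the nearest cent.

D₁ = D₀ × (1 + g) = £12,800.00 × 1.031 = £13,196.8000
Growing perpetuity: P = D₁ / (r − g) = £13,196.8000 / (0.107 − 0.031) = £173,642.11

£173642.11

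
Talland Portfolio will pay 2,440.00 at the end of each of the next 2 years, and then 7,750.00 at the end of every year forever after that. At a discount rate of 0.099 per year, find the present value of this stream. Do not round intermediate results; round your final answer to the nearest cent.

PV of 2-year annuity: 2,440.00 × [1 − (1+0.099)^−2] / 0.099 = 4240.40053
Perpetuity value at year 2: 7,750.00 / 0.099 = 78282.82828
PV of perpetuity: 78282.82828 / (1+0.099)^2 = 64814.34299
Total PV = 4240.40053 + 64814.34299 = 69054.74352

69054.74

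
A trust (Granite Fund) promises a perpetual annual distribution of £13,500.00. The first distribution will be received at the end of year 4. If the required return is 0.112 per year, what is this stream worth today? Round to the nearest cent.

£87659.98

Value at end of year 3: C / r = £13,500.00 / 0.112 = £120,535.7143
Discount to today: PV = £120,535.7143 / (1 + 0.112)^3 = £120,535.7143 / 1.375037 = £87,659.98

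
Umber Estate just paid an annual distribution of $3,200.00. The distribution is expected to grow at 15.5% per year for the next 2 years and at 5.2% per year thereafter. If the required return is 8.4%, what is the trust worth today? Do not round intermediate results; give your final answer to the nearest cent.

D_1 = 3696.00000
D_2 = 4268.88000
Terminal value at year 2: TV = D_2×(1+g_2)/(r−g_2) = 4490.86176/0.032 = 140339.43000
P_0 = D_1/(1+r)^1 + D_2/(1+r)^2 + TV/(1+r)^2
    = 3409.59410 + 3632.91622 + 119432.12068 = 126474.63100

$126474.63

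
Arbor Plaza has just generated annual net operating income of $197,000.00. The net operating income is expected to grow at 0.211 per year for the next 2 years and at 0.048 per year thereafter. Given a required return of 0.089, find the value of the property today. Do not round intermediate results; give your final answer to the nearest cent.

D_1 = 238567.00000
D_2 = 288904.63700
Terminal value at year 2: TV = D_2×(1+g_2)/(r−g_2) = 302772.05958/0.041 = 7384684.37990
P_0 = D_1/(1+r)^1 + D_2/(1+r)^2 + TV/(1+r)^2
    = 219069.78880 + 243612.04245 + 6226961.47543 = 6689643.30668

$6689643.31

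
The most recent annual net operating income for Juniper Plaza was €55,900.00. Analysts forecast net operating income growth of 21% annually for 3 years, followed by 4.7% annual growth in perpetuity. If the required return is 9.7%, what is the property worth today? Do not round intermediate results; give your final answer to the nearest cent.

D_1 = 67639.00000
D_2 = 81843.19000
D_3 = 99030.25990
Terminal value at year 3: TV = D_3×(1+g_2)/(r−g_2) = 103684.68212/0.05 = 2073693.64231
P_0 = D_1/(1+r)^1 + D_2/(1+r)^2 + D_3/(1+r)^3 + TV/(1+r)^3
    = 61658.15861 + 68009.45481 + 75014.98661 + 1570813.81972 = 1775496.41975

€1775496.42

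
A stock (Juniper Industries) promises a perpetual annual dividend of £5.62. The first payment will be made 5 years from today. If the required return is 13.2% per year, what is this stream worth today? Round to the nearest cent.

£25.93

Value at end of year 4: C / r = £5.62 / 0.132 = £42.5758
Discount to today: PV = £42.5758 / (1 + 0.132)^4 = £42.5758 / 1.642047 = £25.93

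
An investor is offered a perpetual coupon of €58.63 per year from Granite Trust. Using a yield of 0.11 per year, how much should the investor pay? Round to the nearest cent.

€533.00

Level perpetuity: PV = C / r = €58.63 / 0.11 = €533.00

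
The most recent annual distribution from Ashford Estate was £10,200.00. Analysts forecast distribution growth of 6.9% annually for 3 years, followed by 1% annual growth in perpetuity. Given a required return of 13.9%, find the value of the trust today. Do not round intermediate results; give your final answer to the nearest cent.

£93013.32

D_1 = 10903.80000
D_2 = 11656.16220
D_3 = 12460.43739
Terminal value at year 3: TV = D_3×(1+g_2)/(r−g_2) = 12585.04177/0.129 = 97558.46330
P_0 = D_1/(1+r)^1 + D_2/(1+r)^2 + D_3/(1+r)^3 + TV/(1+r)^3
    = 9573.13433 + 8984.79420 + 8432.61194 + 66022.77568 = 93013.31615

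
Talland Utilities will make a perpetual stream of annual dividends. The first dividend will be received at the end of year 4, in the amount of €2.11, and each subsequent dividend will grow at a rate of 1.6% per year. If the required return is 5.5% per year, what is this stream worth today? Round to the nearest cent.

€46.07

Value at end of year 3: C₁ / (r − g) = €2.11 / (0.055 − 0.016) = €54.1026
Discount to today: PV = €54.1026 / (1 + 0.055)^3 = €54.1026 / 1.174241 = €46.07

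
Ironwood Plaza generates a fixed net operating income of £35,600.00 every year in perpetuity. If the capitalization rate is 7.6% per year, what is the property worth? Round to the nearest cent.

Level perpetuity: PV = C / r = £35,600.00 / 0.076 = £468,421.05

£468421.05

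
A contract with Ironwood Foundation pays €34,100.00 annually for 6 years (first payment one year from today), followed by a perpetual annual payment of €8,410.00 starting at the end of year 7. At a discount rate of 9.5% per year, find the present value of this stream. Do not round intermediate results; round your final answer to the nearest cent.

€202071.63

PV of 6-year annuity: €34,100.00 × [1 − (1+0.095)^−6] / 0.095 = 150716.04531
Perpetuity value at year 6: €8,410.00 / 0.095 = 88526.31579
PV of perpetuity: 88526.31579 / (1+0.095)^6 = 51355.58438
Total PV = 150716.04531 + 51355.58438 = 202071.62969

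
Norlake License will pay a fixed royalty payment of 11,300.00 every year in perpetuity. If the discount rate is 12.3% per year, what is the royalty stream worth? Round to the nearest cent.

91869.92

Level perpetuity: PV = C / r = 11,300.00 / 0.123 = 91,869.92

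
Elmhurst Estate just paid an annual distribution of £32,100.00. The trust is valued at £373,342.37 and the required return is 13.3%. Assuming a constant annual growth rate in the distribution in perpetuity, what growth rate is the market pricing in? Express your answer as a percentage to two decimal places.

P = D₀(1+g)/(r−g) ⇒ P(r−g) = D₀(1+g) ⇒ g(P+D₀) = P·r − D₀
g = (P·r − D₀)/(P + D₀) = (£373,342.37×0.133 − £32,100.00) / (£373,342.37 + £32,100.00) = 0.043297

4.33%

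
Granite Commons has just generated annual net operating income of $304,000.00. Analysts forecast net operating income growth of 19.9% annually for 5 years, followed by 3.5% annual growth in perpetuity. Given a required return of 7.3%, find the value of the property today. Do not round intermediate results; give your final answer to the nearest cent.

$16572439.47

D_1 = 364496.00000
D_2 = 437030.70400
D_3 = 523999.81410
D_4 = 628275.77710
D_5 = 753302.65674
Terminal value at year 5: TV = D_5×(1+g_2)/(r−g_2) = 779668.24973/0.038 = 20517585.51922
P_0 = D_1/(1+r)^1 + D_2/(1+r)^2 + D_3/(1+r)^3 + D_4/(1+r)^4 + D_5/(1+r)^5 + TV/(1+r)^5
    = 339698.04287 + 379588.02740 + 424162.20396 + 473970.62680 + 529627.94178 + 14425392.62481 = 16572439.46762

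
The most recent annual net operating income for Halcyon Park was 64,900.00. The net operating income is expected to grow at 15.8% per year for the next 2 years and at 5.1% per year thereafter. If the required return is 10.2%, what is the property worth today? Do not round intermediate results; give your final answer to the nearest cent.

1616693.85

D_1 = 75154.20000
D_2 = 87028.56360
Terminal value at year 2: TV = D_2×(1+g_2)/(r−g_2) = 91467.02034/0.051 = 1793470.98713
P_0 = D_1/(1+r)^1 + D_2/(1+r)^2 + TV/(1+r)^2
    = 68198.00363 + 71663.60091 + 1476832.24621 = 1616693.85075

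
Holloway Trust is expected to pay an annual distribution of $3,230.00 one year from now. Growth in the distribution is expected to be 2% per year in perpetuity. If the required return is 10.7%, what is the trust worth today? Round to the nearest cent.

$37126.44

Growing perpetuity: P = D₁ / (r − g) = $3,230.0000 / (0.107 − 0.02) = $37,126.44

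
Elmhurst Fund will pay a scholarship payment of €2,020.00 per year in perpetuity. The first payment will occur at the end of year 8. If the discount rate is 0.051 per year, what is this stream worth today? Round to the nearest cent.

€27961.61

Value at end of year 7: C / r = €2,020.00 / 0.051 = €39,607.8431
Discount to today: PV = €39,607.8431 / (1 + 0.051)^7 = €39,607.8431 / 1.416508 = €27,961.61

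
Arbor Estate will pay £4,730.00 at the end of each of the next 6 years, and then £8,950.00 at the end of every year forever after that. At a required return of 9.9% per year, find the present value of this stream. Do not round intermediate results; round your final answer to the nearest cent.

£71970.85

PV of 6-year annuity: £4,730.00 × [1 − (1+0.099)^−6] / 0.099 = 20660.89326
Perpetuity value at year 6: £8,950.00 / 0.099 = 90404.04040
PV of perpetuity: 90404.04040 / (1+0.099)^6 = 51309.96119
Total PV = 20660.89326 + 51309.96119 = 71970.85445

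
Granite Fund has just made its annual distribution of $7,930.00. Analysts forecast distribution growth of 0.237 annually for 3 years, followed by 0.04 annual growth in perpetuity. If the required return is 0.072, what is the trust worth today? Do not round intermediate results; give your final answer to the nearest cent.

D_1 = 9809.41000
D_2 = 12134.24017
D_3 = 15010.05509
Terminal value at year 3: TV = D_3×(1+g_2)/(r−g_2) = 15610.45729/0.032 = 487826.79043
P_0 = D_1/(1+r)^1 + D_2/(1+r)^2 + D_3/(1+r)^3 + TV/(1+r)^3
    = 9150.56903 + 10559.00549 + 12184.22556 + 395987.33058 = 427881.13066

$427881.13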